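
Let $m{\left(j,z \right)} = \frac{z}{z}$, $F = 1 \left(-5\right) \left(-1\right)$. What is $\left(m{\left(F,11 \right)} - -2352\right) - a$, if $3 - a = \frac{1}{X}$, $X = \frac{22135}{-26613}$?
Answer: $\frac{51990637}{22135} \approx 2348.8$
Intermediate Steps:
$F = 5$ ($F = \left(-5\right) \left(-1\right) = 5$)
$X = - \frac{22135}{26613}$ ($X = 22135 \left(- \frac{1}{26613}\right) = - \frac{22135}{26613} \approx -0.83174$)
$m{\left(j,z \right)} = 1$
$a = \frac{93018}{22135}$ ($a = 3 - \frac{1}{- \frac{22135}{26613}} = 3 - - \frac{26613}{22135} = 3 + \frac{26613}{22135} = \frac{93018}{22135} \approx 4.2023$)
$\left(m{\left(F,11 \right)} - -2352\right) - a = \left(1 - -2352\right) - \frac{93018}{22135} = \left(1 + 2352\right) - \frac{93018}{22135} = 2353 - \frac{93018}{22135} = \frac{51990637}{22135}$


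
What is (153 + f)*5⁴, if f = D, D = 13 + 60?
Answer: 141250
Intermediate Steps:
D = 73
f = 73
(153 + f)*5⁴ = (153 + 73)*5⁴ = 226*625 = 141250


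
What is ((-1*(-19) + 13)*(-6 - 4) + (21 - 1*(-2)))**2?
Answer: 88209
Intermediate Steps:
((-1*(-19) + 13)*(-6 - 4) + (21 - 1*(-2)))**2 = ((19 + 13)*(-10) + (21 + 2))**2 = (32*(-10) + 23)**2 = (-320 + 23)**2 = (-297)**2 = 88209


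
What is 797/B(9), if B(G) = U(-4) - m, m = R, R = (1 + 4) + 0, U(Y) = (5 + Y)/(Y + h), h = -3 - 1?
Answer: -6376/41 ≈ -155.51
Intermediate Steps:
h = -4
U(Y) = (5 + Y)/(-4 + Y) (U(Y) = (5 + Y)/(Y - 4) = (5 + Y)/(-4 + Y))
R = 5 (R = 5 + 0 = 5)
m = 5
B(G) = -41/8 (B(G) = (5 - 4)/(-4 - 4) - 1*5 = 1/(-8) - 5 = -⅛*1 - 5 = -⅛ - 5 = -41/8)
797/B(9) = 797/(-41/8) = 797*(-8/41) = -6376/41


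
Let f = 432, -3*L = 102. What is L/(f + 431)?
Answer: -34/863 ≈ -0.039397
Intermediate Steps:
L = -34 (L = -⅓*102 = -34)
L/(f + 431) = -34/(432 + 431) = -34/863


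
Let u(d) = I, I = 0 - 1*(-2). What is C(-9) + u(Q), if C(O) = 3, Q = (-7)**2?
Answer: 5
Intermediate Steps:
Q = 49
I = 2 (I = 0 + 2 = 2)
u(d) = 2
C(-9) + u(Q) = 3 + 2 = 5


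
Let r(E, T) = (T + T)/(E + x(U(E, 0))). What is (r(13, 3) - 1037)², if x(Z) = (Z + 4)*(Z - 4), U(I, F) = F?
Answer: 1079521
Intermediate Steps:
x(Z) = (-4 + Z)*(4 + Z) (x(Z) = (4 + Z)*(-4 + Z) = (-4 + Z)*(4 + Z))
r(E, T) = 2*T/(-16 + E) (r(E, T) = (T + T)/(E + (-16 + 0²)) = (2*T)/(E + (-16 + 0)) = (2*T)/(E - 16) = (2*T)/(-16 + E) = 2*T/(-16 + E))
(r(13, 3) - 1037)² = (2*3/(-16 + 13) - 1037)² = (2*3/(-3) - 1037)² = (2*3*(-⅓) - 1037)² = (-2 - 1037)² = (-1039)² = 1079521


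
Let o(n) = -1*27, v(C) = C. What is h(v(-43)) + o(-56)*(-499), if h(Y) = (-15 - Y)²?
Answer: 14257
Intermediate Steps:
o(n) = -27
h(v(-43)) + o(-56)*(-499) = (15 - 43)² - 27*(-499) = (-28)² + 13473 = 784 + 13473 = 14257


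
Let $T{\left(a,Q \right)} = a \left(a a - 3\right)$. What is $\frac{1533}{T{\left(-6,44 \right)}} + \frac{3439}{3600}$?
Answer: $- \frac{268771}{39600} \approx -6.7871$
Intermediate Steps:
$T{\left(a,Q \right)} = a \left(-3 + a^{2}\right)$ ($T{\left(a,Q \right)} = a \left(a^{2} - 3\right) = a \left(-3 + a^{2}\right)$)
$\frac{1533}{T{\left(-6,44 \right)}} + \frac{3439}{3600} = \frac{1533}{\left(-6\right) \left(-3 + \left(-6\right)^{2}\right)} + \frac{3439}{3600} = \frac{1533}{\left(-6\right) \left(-3 + 36\right)} + 3439 \cdot \frac{1}{3600} = \frac{1533}{\left(-6\right) 33} + \frac{3439}{3600} = \frac{1533}{-198} + \frac{3439}{3600} = 1533 \left(- \frac{1}{198}\right) + \frac{3439}{3600} = - \frac{511}{66} + \frac{3439}{3600} = - \frac{268771}{39600}$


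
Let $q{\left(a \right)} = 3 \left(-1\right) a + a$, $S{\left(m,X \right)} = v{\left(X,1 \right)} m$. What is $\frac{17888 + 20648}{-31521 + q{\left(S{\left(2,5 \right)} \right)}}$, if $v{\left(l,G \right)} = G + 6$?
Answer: $- \frac{38536}{31549} \approx -1.2215$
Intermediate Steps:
$v{\left(l,G \right)} = 6 + G$
$S{\left(m,X \right)} = 7 m$ ($S{\left(m,X \right)} = \left(6 + 1\right) m = 7 m$)
$q{\left(a \right)} = - 2 a$ ($q{\left(a \right)} = - 3 a + a = - 2 a$)
$\frac{17888 + 20648}{-31521 + q{\left(S{\left(2,5 \right)} \right)}} = \frac{17888 + 20648}{-31521 - 2 \cdot 7 \cdot 2} = \frac{38536}{-31521 - 28} = \frac{38536}{-31549} = 38536 \left(- \frac{1}{31549}\right) = - \frac{38536}{31549}$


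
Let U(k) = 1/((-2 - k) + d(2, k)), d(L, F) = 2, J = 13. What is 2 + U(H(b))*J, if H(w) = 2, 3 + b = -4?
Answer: -9/2 ≈ -4.5000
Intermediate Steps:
b = -7 (b = -3 - 4 = -7)
U(k) = -1/k (U(k) = 1/((-2 - k) + 2) = 1/(-k) = -1/k)
2 + U(H(b))*J = 2 - 1/2*13 = 2 - 13/2 = -9/2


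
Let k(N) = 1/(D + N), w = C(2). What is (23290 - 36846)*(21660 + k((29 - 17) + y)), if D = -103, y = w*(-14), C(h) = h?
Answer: -34941118684/119 ≈ -2.9362e+8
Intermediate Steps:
w = 2
y = -28 (y = 2*(-14) = -28)
k(N) = 1/(-103 + N)
(23290 - 36846)*(21660 + k((29 - 17) + y)) = (23290 - 36846)*(21660 + 1/(-103 + ((29 - 17) - 28))) = -13556*(21660 + 1/(-103 + (12 - 28))) = -13556*(21660 + 1/(-103 - 16)) = -13556*(21660 + 1/(-119)) = -13556*(21660 - 1/119) = -13556*2577539/119 = -34941118684/119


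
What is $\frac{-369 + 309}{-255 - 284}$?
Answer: $\frac{60}{539} \approx 0.11132$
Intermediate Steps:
$\frac{-369 + 309}{-255 - 284} = - \frac{60}{-539} = \left(-60\right) \left(- \frac{1}{539}\right) = \frac{60}{539}$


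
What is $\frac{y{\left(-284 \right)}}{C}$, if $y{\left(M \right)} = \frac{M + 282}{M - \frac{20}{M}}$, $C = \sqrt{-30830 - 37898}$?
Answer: $- \frac{i \sqrt{142}}{443498} \approx - 2.6869 \cdot 10^{-5} i$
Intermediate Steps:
$C = 22 i \sqrt{142}$ ($C = \sqrt{-68728} = 22 i \sqrt{142} \approx 262.16 i$)
$y{\left(M \right)} = \frac{282 + M}{M - \frac{20}{M}}$
$\frac{y{\left(-284 \right)}}{C} = \frac{\left(-284\right) \frac{1}{-20 + \left(-284\right)^{2}} \left(282 - 284\right)}{22 i \sqrt{142}} = \left(-284\right) \frac{1}{-20 + 80656} \left(-2\right) \left(- \frac{i \sqrt{142}}{3124}\right) = \left(-284\right) \frac{1}{80636} \left(-2\right) \left(- \frac{i \sqrt{142}}{3124}\right) = \frac{142 \left(- \frac{i \sqrt{142}}{3124}\right)}{20159} = - \frac{i \sqrt{142}}{443498}$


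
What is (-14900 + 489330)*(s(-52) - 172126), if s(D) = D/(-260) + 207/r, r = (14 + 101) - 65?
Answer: -408298395769/5 ≈ -8.1660e+10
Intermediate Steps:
r = 50 (r = 115 - 65 = 50)
s(D) = 207/50 - D/260 (s(D) = D/(-260) + 207/50 = D*(-1/260) + 207*(1/50) = -D/260 + 207/50 = 207/50 - D/260)
(-14900 + 489330)*(s(-52) - 172126) = (-14900 + 489330)*((207/50 - 1/260*(-52)) - 172126) = 474430*((207/50 + ⅕) - 172126) = 474430*(217/50 - 172126) = 474430*(-8606083/50) = -408298395769/5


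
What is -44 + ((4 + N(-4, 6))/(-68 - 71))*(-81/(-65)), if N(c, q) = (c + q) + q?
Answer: -398512/9035 ≈ -44.108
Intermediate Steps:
N(c, q) = c + 2*q
-44 + ((4 + N(-4, 6))/(-68 - 71))*(-81/(-65)) = -44 + ((4 + (-4 + 2*6))/(-68 - 71))*(-81/(-65)) = -44 + ((4 + (-4 + 12))/(-139))*(-81*(-1/65)) = -44 + ((4 + 8)*(-1/139))*(81/65) = -44 + (12*(-1/139))*(81/65) = -44 - 12/139*81/65 = -44 - 972/9035 = -398512/9035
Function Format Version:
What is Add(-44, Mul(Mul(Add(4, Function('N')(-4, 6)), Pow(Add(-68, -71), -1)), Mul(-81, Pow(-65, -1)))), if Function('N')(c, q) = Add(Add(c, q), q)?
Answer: Rational(-398512, 9035) ≈ -44.108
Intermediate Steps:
Function('N')(c, q) = Add(c, Mul(2, q))
Add(-44, Mul(Mul(Add(4, Function('N')(-4, 6)), Pow(Add(-68, -71), -1)), Mul(-81, Pow(-65, -1)))) = Add(-44, Mul(Mul(Add(4, Add(-4, Mul(2, 6))), Pow(Add(-68, -71), -1)), Mul(-81, Pow(-65, -1)))) = Add(-44, Mul(Mul(Add(4, Add(-4, 12)), Pow(-139, -1)), Mul(-81, Rational(-1, 65)))) = Add(-44, Mul(Mul(Add(4, 8), Rational(-1, 139)), Rational(81, 65))) = Add(-44, Mul(Mul(12, Rational(-1, 139)), Rational(81, 65))) = Add(-44, Mul(Rational(-12, 139), Rational(81, 65))) = Add(-44, Rational(-972, 9035)) = Rational(-398512, 9035)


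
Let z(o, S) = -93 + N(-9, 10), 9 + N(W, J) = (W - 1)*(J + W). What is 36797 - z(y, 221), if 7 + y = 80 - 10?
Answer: 36909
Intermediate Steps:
y = 63 (y = -7 + (80 - 10) = -7 + 70 = 63)
N(W, J) = -9 + (-1 + W)*(J + W) (N(W, J) = -9 + (W - 1)*(J + W) = -9 + (-1 + W)*(J + W))
z(o, S) = -112 (z(o, S) = -93 + (-9 + (-9)² - 1*10 - 1*(-9) + 10*(-9)) = -93 + (-9 + 81 - 10 + 9 - 90) = -93 - 19 = -112)
36797 - z(y, 221) = 36797 - 1*(-112) = 36797 + 112 = 36909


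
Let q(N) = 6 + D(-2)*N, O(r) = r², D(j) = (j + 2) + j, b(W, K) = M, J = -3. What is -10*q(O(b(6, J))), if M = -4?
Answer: 260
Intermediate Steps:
b(W, K) = -4
D(j) = 2 + 2*j (D(j) = (2 + j) + j = 2 + 2*j)
q(N) = 6 - 2*N (q(N) = 6 + (2 + 2*(-2))*N = 6 + (2 - 4)*N = 6 - 2*N)
-10*q(O(b(6, J))) = -10*(6 - 2*(-4)²) = -10*(6 - 2*16) = -10*(6 - 32) = -10*(-26) = 260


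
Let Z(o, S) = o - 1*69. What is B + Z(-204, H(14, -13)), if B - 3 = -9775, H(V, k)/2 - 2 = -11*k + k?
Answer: -10045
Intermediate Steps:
H(V, k) = 4 - 20*k (H(V, k) = 4 + 2*(-11*k + k) = 4 + 2*(-10*k) = 4 - 20*k)
Z(o, S) = -69 + o (Z(o, S) = o - 69 = -69 + o)
B = -9772 (B = 3 - 9775 = -9772)
B + Z(-204, H(14, -13)) = -9772 + (-69 - 204) = -9772 - 273 = -10045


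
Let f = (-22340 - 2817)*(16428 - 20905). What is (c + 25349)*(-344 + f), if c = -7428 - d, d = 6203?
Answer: 1319769572310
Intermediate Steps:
c = -13631 (c = -7428 - 1*6203 = -7428 - 6203 = -13631)
f = 112627889 (f = -25157*(-4477) = 112627889)
(c + 25349)*(-344 + f) = (-13631 + 25349)*(-344 + 112627889) = 11718*112627545 = 1319769572310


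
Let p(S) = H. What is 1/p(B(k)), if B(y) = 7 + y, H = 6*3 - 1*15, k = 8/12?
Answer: 1/3 ≈ 0.33333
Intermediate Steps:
k = 2/3 (k = 8*(1/12) = 2/3 ≈ 0.66667)
H = 3 (H = 18 - 15 = 3)
p(S) = 3
1/p(B(k)) = 1/3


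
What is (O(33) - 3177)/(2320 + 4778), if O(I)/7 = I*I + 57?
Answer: 1615/2366 ≈ 0.68259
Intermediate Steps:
O(I) = 399 + 7*I² (O(I) = 7*(I*I + 57) = 7*(I² + 57) = 7*(57 + I²) = 399 + 7*I²)
(O(33) - 3177)/(2320 + 4778) = ((399 + 7*33²) - 3177)/(2320 + 4778) = ((399 + 7*1089) - 3177)/7098 = ((399 + 7623) - 3177)*(1/7098) = (8022 - 3177)*(1/7098) = 4845*(1/7098) = 1615/2366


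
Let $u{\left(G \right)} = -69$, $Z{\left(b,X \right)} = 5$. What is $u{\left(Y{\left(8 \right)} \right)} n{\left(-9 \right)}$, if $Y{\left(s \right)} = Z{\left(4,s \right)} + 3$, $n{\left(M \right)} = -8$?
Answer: $552$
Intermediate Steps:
$Y{\left(s \right)} = 8$ ($Y{\left(s \right)} = 5 + 3 = 8$)
$u{\left(Y{\left(8 \right)} \right)} n{\left(-9 \right)} = \left(-69\right) \left(-8\right) = 552$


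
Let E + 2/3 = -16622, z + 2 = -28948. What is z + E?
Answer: -136718/3 ≈ -45573.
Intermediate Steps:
z = -28950 (z = -2 - 28948 = -28950)
E = -49868/3 (E = -⅔ - 16622 = -49868/3 ≈ -16623.)
z + E = -28950 - 49868/3 = -136718/3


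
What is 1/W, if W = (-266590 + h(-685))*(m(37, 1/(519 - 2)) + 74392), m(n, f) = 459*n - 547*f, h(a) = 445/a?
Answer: -70829/1725354673077432 ≈ -4.1052e-11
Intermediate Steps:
m(n, f) = -547*f + 459*n
W = -1725354673077432/70829 (W = (-266590 + 445/(-685))*((-547/(519 - 2) + 459*37) + 74392) = (-266590 + 445*(-1/685))*((-547/517 + 16983) + 74392) = (-266590 - 89/137)*((-547*1/517 + 16983) + 74392) = -36522919*((-547/517 + 16983) + 74392)/137 = -36522919*(8779664/517 + 74392)/137 = -36522919/137*47240328/517 = -1725354673077432/70829 ≈ -2.4359e+10)
1/W = 1/(-1725354673077432/70829) = -70829/1725354673077432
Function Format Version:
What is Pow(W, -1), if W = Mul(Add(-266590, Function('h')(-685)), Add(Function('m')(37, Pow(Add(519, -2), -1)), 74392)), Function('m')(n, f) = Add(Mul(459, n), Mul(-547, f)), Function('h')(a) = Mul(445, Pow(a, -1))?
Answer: Rational(-70829, 1725354673077432) ≈ -4.1052e-11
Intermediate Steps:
Function('m')(n, f) = Add(Mul(-547, f), Mul(459, n))
W = Rational(-1725354673077432, 70829) (W = Mul(Add(-266590, Mul(445, Pow(-685, -1))), Add(Add(Mul(-547, Pow(Add(519, -2), -1)), Mul(459, 37)), 74392)) = Mul(Add(-266590, Mul(445, Rational(-1, 685))), Add(Add(Mul(-547, Pow(517, -1)), 16983), 74392)) = Mul(Add(-266590, Rational(-89, 137)), Add(Add(Mul(-547, Rational(1, 517)), 16983), 74392)) = Mul(Rational(-36522919, 137), Add(Add(Rational(-547, 517), 16983), 74392)) = Mul(Rational(-36522919, 137), Add(Rational(8779664, 517), 74392)) = Mul(Rational(-36522919, 137), Rational(47240328, 517)) = Rational(-1725354673077432, 70829) ≈ -2.4359e+10)
Pow(W, -1) = Pow(Rational(-1725354673077432, 70829), -1) = Rational(-70829, 1725354673077432)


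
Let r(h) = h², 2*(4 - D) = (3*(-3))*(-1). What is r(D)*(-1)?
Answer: -¼ ≈ -0.25000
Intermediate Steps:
D = -½ (D = 4 - 3*(-3)*(-1)/2 = 4 - (-9)*(-1)/2 = 4 - ½*9 = 4 - 9/2 = -½ ≈ -0.50000)
r(D)*(-1) = (-½)²*(-1) = (¼)*(-1) = -¼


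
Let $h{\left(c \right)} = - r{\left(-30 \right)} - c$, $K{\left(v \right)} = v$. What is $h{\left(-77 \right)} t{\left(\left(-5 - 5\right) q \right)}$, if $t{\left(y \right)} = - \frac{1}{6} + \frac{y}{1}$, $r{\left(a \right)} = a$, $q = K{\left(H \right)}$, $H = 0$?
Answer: $- \frac{107}{6} \approx -17.833$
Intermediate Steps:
$q = 0$
$t{\left(y \right)} = - \frac{1}{6} + y$ ($t{\left(y \right)} = \left(-1\right) \frac{1}{6} + y 1 = - \frac{1}{6} + y$)
$h{\left(c \right)} = 30 - c$ ($h{\left(c \right)} = \left(-1\right) \left(-30\right) - c = 30 - c$)
$h{\left(-77 \right)} t{\left(\left(-5 - 5\right) q \right)} = \left(30 - -77\right) \left(- \frac{1}{6} + \left(-5 - 5\right) 0\right) = \left(30 + 77\right) \left(- \frac{1}{6} - 0\right) = 107 \left(- \frac{1}{6} + 0\right) = 107 \left(- \frac{1}{6}\right) = - \frac{107}{6}$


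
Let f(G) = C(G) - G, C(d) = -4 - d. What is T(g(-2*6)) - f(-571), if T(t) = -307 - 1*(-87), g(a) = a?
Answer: -1358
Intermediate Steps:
T(t) = -220 (T(t) = -307 + 87 = -220)
f(G) = -4 - 2*G (f(G) = (-4 - G) - G = -4 - 2*G)
T(g(-2*6)) - f(-571) = -220 - (-4 - 2*(-571)) = -220 - (-4 + 1142) = -220 - 1*1138 = -220 - 1138 = -1358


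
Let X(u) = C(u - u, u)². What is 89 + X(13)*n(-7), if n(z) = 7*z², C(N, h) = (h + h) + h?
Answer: 521792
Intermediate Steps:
C(N, h) = 3*h (C(N, h) = 2*h + h = 3*h)
X(u) = 9*u² (X(u) = (3*u)² = 9*u²)
89 + X(13)*n(-7) = 89 + (9*13²)*(7*(-7)²) = 89 + (9*169)*(7*49) = 89 + 1521*343 = 89 + 521703 = 521792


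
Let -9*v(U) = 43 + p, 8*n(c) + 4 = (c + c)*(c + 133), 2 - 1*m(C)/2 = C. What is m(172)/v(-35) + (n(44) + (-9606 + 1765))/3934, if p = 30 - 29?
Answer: 5889341/86548 ≈ 68.047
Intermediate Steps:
m(C) = 4 - 2*C
p = 1
n(c) = -1/2 + c*(133 + c)/4 (n(c) = -1/2 + ((c + c)*(c + 133))/8 = -1/2 + ((2*c)*(133 + c))/8 = -1/2 + (2*c*(133 + c))/8 = -1/2 + c*(133 + c)/4)
v(U) = -44/9 (v(U) = -(43 + 1)/9 = -1/9*44 = -44/9)
m(172)/v(-35) + (n(44) + (-9606 + 1765))/3934 = (4 - 2*172)/(-44/9) + ((-1/2 + (1/4)*44**2 + (133/4)*44) + (-9606 + 1765))/3934 = (4 - 344)*(-9/44) + ((-1/2 + (1/4)*1936 + 1463) - 7841)*(1/3934) = -340*(-9/44) + ((-1/2 + 484 + 1463) - 7841)*(1/3934) = 765/11 + (3893/2 - 7841)*(1/3934) = 765/11 - 11789/2*1/3934 = 765/11 - 11789/7868 = 5889341/86548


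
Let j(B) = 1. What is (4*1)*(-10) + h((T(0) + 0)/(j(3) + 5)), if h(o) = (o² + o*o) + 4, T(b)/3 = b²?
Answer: -36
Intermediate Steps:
T(b) = 3*b²
h(o) = 4 + 2*o² (h(o) = (o² + o²) + 4 = 2*o² + 4 = 4 + 2*o²)
(4*1)*(-10) + h((T(0) + 0)/(j(3) + 5)) = (4*1)*(-10) + (4 + 2*((3*0² + 0)/(1 + 5))²) = 4*(-10) + (4 + 2*((3*0 + 0)/6)²) = -40 + (4 + 2*((0 + 0)*(⅙))²) = -40 + (4 + 2*(0*(⅙))²) = -40 + (4 + 2*0²) = -40 + (4 + 2*0) = -40 + (4 + 0) = -40 + 4 = -36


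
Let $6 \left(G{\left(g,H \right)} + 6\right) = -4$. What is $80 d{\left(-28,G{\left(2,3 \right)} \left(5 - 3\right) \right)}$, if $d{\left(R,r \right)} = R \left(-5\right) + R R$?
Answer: $73920$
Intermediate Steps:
$G{\left(g,H \right)} = - \frac{20}{3}$ ($G{\left(g,H \right)} = -6 + \frac{1}{6} \left(-4\right) = -6 - \frac{2}{3} = - \frac{20}{3}$)
$d{\left(R,r \right)} = R^{2} - 5 R$ ($d{\left(R,r \right)} = - 5 R + R^{2} = R^{2} - 5 R$)
$80 d{\left(-28,G{\left(2,3 \right)} \left(5 - 3\right) \right)} = 80 \left(- 28 \left(-5 - 28\right)\right) = 80 \left(\left(-28\right) \left(-33\right)\right) = 80 \cdot 924 = 73920$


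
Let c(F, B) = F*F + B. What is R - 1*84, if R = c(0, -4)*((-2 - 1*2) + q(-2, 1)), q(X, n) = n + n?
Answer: -76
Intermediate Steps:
c(F, B) = B + F**2 (c(F, B) = F**2 + B = B + F**2)
q(X, n) = 2*n
R = 8 (R = (-4 + 0**2)*((-2 - 1*2) + 2*1) = (-4 + 0)*((-2 - 2) + 2) = -4*(-4 + 2) = -4*(-2) = 8)
R - 1*84 = 8 - 1*84 = 8 - 84 = -76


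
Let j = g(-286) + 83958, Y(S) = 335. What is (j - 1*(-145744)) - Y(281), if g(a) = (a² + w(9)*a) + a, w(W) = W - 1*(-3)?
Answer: 307445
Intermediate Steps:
w(W) = 3 + W (w(W) = W + 3 = 3 + W)
g(a) = a² + 13*a (g(a) = (a² + (3 + 9)*a) + a = (a² + 12*a) + a = a² + 13*a)
j = 162036 (j = -286*(13 - 286) + 83958 = -286*(-273) + 83958 = 78078 + 83958 = 162036)
(j - 1*(-145744)) - Y(281) = (162036 - 1*(-145744)) - 1*335 = (162036 + 145744) - 335 = 307780 - 335 = 307445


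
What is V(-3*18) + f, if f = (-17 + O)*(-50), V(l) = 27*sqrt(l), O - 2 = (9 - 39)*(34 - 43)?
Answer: -12750 + 81*I*sqrt(6) ≈ -12750.0 + 198.41*I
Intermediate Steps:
O = 272 (O = 2 + (9 - 39)*(34 - 43) = 2 - 30*(-9) = 2 + 270 = 272)
f = -12750 (f = (-17 + 272)*(-50) = 255*(-50) = -12750)
V(-3*18) + f = 27*sqrt(-3*18) - 12750 = 27*sqrt(-54) - 12750 = 27*(3*I*sqrt(6)) - 12750 = 81*I*sqrt(6) - 12750 = -12750 + 81*I*sqrt(6)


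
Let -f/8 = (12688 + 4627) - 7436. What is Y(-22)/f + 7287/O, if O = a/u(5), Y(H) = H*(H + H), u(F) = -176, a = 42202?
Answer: -6337521245/208456779 ≈ -30.402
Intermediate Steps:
Y(H) = 2*H² (Y(H) = H*(2*H) = 2*H²)
O = -21101/88 (O = 42202/(-176) = 42202*(-1/176) = -21101/88 ≈ -239.78)
f = -79032 (f = -8*((12688 + 4627) - 7436) = -8*(17315 - 7436) = -8*9879 = -79032)
Y(-22)/f + 7287/O = (2*(-22)²)/(-79032) + 7287/(-21101/88) = (2*484)*(-1/79032) + 7287*(-88/21101) = 968*(-1/79032) - 641256/21101 = -121/9879 - 641256/21101 = -6337521245/208456779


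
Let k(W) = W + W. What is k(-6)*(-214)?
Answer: 2568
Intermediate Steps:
k(W) = 2*W
k(-6)*(-214) = (2*(-6))*(-214) = -12*(-214) = 2568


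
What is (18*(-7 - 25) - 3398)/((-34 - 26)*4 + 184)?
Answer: 1987/28 ≈ 70.964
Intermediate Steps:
(18*(-7 - 25) - 3398)/((-34 - 26)*4 + 184) = (18*(-32) - 3398)/(-60*4 + 184) = (-576 - 3398)/(-240 + 184) = -3974/(-56) = -3974*(-1/56) = 1987/28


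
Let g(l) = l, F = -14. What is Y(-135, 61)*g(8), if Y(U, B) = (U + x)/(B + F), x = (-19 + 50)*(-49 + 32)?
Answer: -5296/47 ≈ -112.68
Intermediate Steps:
x = -527 (x = 31*(-17) = -527)
Y(U, B) = (-527 + U)/(-14 + B) (Y(U, B) = (U - 527)/(B - 14) = (-527 + U)/(-14 + B))
Y(-135, 61)*g(8) = ((-527 - 135)/(-14 + 61))*8 = (-662/47)*8 = ((1/47)*(-662))*8 = -662/47*8 = -5296/47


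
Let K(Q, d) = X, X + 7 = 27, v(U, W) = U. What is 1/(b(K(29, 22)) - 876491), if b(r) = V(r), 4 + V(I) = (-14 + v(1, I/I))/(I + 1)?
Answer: -21/18406408 ≈ -1.1409e-6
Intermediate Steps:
X = 20 (X = -7 + 27 = 20)
K(Q, d) = 20
V(I) = -4 - 13/(1 + I) (V(I) = -4 + (-14 + 1)/(I + 1) = -4 - 13/(1 + I))
b(r) = (-17 - 4*r)/(1 + r)
1/(b(K(29, 22)) - 876491) = 1/((-17 - 4*20)/(1 + 20) - 876491) = 1/((-17 - 80)/21 - 876491) = 1/((1/21)*(-97) - 876491) = 1/(-97/21 - 876491) = 1/(-18406408/21) = -21/18406408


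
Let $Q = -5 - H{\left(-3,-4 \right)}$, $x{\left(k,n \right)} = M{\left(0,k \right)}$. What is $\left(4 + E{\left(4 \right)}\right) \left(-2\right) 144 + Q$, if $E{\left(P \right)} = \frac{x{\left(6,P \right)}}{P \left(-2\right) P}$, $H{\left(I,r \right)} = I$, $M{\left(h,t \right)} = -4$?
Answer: $-1190$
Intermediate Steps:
$x{\left(k,n \right)} = -4$
$E{\left(P \right)} = \frac{2}{P^{2}}$ ($E{\left(P \right)} = - \frac{4}{P \left(-2\right) P} = - \frac{4}{- 2 P P} = - \frac{4}{\left(-2\right) P^{2}} = - 4 \left(- \frac{1}{2 P^{2}}\right) = \frac{2}{P^{2}}$)
$Q = -2$ ($Q = -5 - -3 = -5 + 3 = -2$)
$\left(4 + E{\left(4 \right)}\right) \left(-2\right) 144 + Q = \left(4 + \frac{2}{16}\right) \left(-2\right) 144 - 2 = \left(4 + 2 \cdot \frac{1}{16}\right) \left(-2\right) 144 - 2 = \left(4 + \frac{1}{8}\right) \left(-2\right) 144 - 2 = \frac{33}{8} \left(-2\right) 144 - 2 = \left(- \frac{33}{4}\right) 144 - 2 = -1188 - 2 = -1190$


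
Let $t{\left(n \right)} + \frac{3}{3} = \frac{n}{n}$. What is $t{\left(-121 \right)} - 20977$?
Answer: $-20977$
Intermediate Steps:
$t{\left(n \right)} = 0$ ($t{\left(n \right)} = -1 + \frac{n}{n} = -1 + 1 = 0$)
$t{\left(-121 \right)} - 20977 = 0 - 20977 = -20977$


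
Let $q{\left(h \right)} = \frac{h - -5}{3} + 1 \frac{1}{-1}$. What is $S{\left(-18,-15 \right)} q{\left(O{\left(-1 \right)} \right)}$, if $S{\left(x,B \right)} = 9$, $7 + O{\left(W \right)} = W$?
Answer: $-18$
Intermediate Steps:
$O{\left(W \right)} = -7 + W$
$q{\left(h \right)} = \frac{2}{3} + \frac{h}{3}$ ($q{\left(h \right)} = \left(h + 5\right) \frac{1}{3} + 1 \left(-1\right) = \left(5 + h\right) \frac{1}{3} - 1 = \left(\frac{5}{3} + \frac{h}{3}\right) - 1 = \frac{2}{3} + \frac{h}{3}$)
$S{\left(-18,-15 \right)} q{\left(O{\left(-1 \right)} \right)} = 9 \left(\frac{2}{3} + \frac{-7 - 1}{3}\right) = 9 \left(\frac{2}{3} + \frac{1}{3} \left(-8\right)\right) = 9 \left(\frac{2}{3} - \frac{8}{3}\right) = 9 \left(-2\right) = -18$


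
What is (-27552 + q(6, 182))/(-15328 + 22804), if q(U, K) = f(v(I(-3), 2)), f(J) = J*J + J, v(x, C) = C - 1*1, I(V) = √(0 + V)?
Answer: -13775/3738 ≈ -3.6851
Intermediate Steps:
I(V) = √V
v(x, C) = -1 + C (v(x, C) = C - 1 = -1 + C)
f(J) = J + J² (f(J) = J² + J = J + J²)
q(U, K) = 2 (q(U, K) = (-1 + 2)*(1 + (-1 + 2)) = 1*(1 + 1) = 1*2 = 2)
(-27552 + q(6, 182))/(-15328 + 22804) = (-27552 + 2)/(-15328 + 22804) = -27550/7476 = -27550*1/7476 = -13775/3738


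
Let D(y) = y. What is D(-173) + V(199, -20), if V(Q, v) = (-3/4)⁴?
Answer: -44207/256 ≈ -172.68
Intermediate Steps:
V(Q, v) = 81/256 (V(Q, v) = (-3*¼)⁴ = (-¾)⁴ = 81/256)
D(-173) + V(199, -20) = -173 + 81/256 = -44207/256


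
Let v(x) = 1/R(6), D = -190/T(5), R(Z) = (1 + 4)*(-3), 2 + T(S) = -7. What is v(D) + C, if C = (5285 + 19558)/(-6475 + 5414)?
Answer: -373706/15915 ≈ -23.481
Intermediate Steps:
C = -24843/1061 (C = 24843/(-1061) = 24843*(-1/1061) = -24843/1061 ≈ -23.415)
T(S) = -9 (T(S) = -2 - 7 = -9)
R(Z) = -15 (R(Z) = 5*(-3) = -15)
D = 190/9 (D = -190/(-9) = -190*(-1/9) = 190/9 ≈ 21.111)
v(x) = -1/15 (v(x) = 1/(-15) = -1/15)
v(D) + C = -1/15 - 24843/1061 = -373706/15915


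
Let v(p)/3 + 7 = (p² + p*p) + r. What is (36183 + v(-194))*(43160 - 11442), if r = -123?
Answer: 8297714262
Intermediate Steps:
v(p) = -390 + 6*p² (v(p) = -21 + 3*((p² + p*p) - 123) = -21 + 3*((p² + p²) - 123) = -21 + 3*(2*p² - 123) = -21 + 3*(-123 + 2*p²) = -21 + (-369 + 6*p²) = -390 + 6*p²)
(36183 + v(-194))*(43160 - 11442) = (36183 + (-390 + 6*(-194)²))*(43160 - 11442) = (36183 + (-390 + 6*37636))*31718 = (36183 + (-390 + 225816))*31718 = (36183 + 225426)*31718 = 261609*31718 = 8297714262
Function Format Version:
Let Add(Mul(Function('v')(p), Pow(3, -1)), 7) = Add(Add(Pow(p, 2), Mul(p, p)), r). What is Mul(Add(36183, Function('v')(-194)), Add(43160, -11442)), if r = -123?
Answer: 8297714262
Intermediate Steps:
Function('v')(p) = Add(-390, Mul(6, Pow(p, 2))) (Function('v')(p) = Add(-21, Mul(3, Add(Add(Pow(p, 2), Mul(p, p)), -123))) = Add(-21, Mul(3, Add(Add(Pow(p, 2), Pow(p, 2)), -123))) = Add(-21, Mul(3, Add(Mul(2, Pow(p, 2)), -123))) = Add(-21, Mul(3, Add(-123, Mul(2, Pow(p, 2))))) = Add(-21, Add(-369, Mul(6, Pow(p, 2)))) = Add(-390, Mul(6, Pow(p, 2))))
Mul(Add(36183, Function('v')(-194)), Add(43160, -11442)) = Mul(Add(36183, Add(-390, Mul(6, Pow(-194, 2)))), Add(43160, -11442)) = Mul(Add(36183, Add(-390, Mul(6, 37636))), 31718) = Mul(Add(36183, Add(-390, 225816)), 31718) = Mul(Add(36183, 225426), 31718) = Mul(261609, 31718) = 8297714262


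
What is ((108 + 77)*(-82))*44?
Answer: -667480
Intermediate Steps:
((108 + 77)*(-82))*44 = (185*(-82))*44 = -15170*44 = -667480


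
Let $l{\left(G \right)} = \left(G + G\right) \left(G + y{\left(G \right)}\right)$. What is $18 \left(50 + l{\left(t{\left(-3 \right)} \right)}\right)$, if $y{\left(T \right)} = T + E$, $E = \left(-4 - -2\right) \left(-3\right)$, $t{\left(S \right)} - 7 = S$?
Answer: $2916$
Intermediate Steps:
$t{\left(S \right)} = 7 + S$
$E = 6$ ($E = \left(-4 + 2\right) \left(-3\right) = \left(-2\right) \left(-3\right) = 6$)
$y{\left(T \right)} = 6 + T$ ($y{\left(T \right)} = T + 6 = 6 + T$)
$l{\left(G \right)} = 2 G \left(6 + 2 G\right)$ ($l{\left(G \right)} = \left(G + G\right) \left(G + \left(6 + G\right)\right) = 2 G \left(6 + 2 G\right)$)
$18 \left(50 + l{\left(t{\left(-3 \right)} \right)}\right) = 18 \left(50 + 4 \left(7 - 3\right) \left(3 + \left(7 - 3\right)\right)\right) = 18 \left(50 + 4 \cdot 4 \left(3 + 4\right)\right) = 18 \left(50 + 4 \cdot 4 \cdot 7\right) = 18 \left(50 + 112\right) = 18 \cdot 162 = 2916$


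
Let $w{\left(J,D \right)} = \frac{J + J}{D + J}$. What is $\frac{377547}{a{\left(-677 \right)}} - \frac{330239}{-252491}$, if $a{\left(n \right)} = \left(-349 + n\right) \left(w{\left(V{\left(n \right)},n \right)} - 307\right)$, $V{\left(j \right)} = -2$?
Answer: $\frac{2374648405717}{947366936262} \approx 2.5066$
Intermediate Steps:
$w{\left(J,D \right)} = \frac{2 J}{D + J}$
$a{\left(n \right)} = \left(-349 + n\right) \left(-307 - \frac{4}{-2 + n}\right)$ ($a{\left(n \right)} = \left(-349 + n\right) \left(2 \left(-2\right) \frac{1}{n - 2} - 307\right) = \left(-349 + n\right) \left(2 \left(-2\right) \frac{1}{-2 + n} - 307\right) = \left(-349 + n\right) \left(- \frac{4}{-2 + n} - 307\right) = \left(-349 + n\right) \left(-307 - \frac{4}{-2 + n}\right)$)
$\frac{377547}{a{\left(-677 \right)}} - \frac{330239}{-252491} = \frac{377547}{\frac{1}{-2 - 677} \left(-212890 - 307 \left(-677\right)^{2} + 107753 \left(-677\right)\right)} - \frac{330239}{-252491} = \frac{377547}{\frac{1}{-679} \left(-212890 - 140707003 - 72948781\right)} - - \frac{17381}{13289} = \frac{377547}{\left(- \frac{1}{679}\right) \left(-212890 - 140707003 - 72948781\right)} + \frac{17381}{13289} = \frac{377547}{\left(- \frac{1}{679}\right) \left(-213868674\right)} + \frac{17381}{13289} = \frac{377547}{\frac{213868674}{679}} + \frac{17381}{13289} = 377547 \cdot \frac{679}{213868674} + \frac{17381}{13289} = \frac{85451471}{71289558} + \frac{17381}{13289} = \frac{2374648405717}{947366936262}$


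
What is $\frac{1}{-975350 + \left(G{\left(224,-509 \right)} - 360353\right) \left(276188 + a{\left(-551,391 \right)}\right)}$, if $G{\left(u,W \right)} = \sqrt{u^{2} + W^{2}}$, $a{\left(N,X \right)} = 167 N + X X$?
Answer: $- \frac{60729337353}{7376087264245007809754} - \frac{84263 \sqrt{309257}}{3688043632122503904877} \approx -8.246 \cdot 10^{-12}$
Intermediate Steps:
$a{\left(N,X \right)} = X^{2} + 167 N$ ($a{\left(N,X \right)} = 167 N + X^{2} = X^{2} + 167 N$)
$G{\left(u,W \right)} = \sqrt{W^{2} + u^{2}}$
$\frac{1}{-975350 + \left(G{\left(224,-509 \right)} - 360353\right) \left(276188 + a{\left(-551,391 \right)}\right)} = \frac{1}{-975350 + \left(\sqrt{\left(-509\right)^{2} + 224^{2}} - 360353\right) \left(276188 + \left(391^{2} + 167 \left(-551\right)\right)\right)} = \frac{1}{-975350 + \left(\sqrt{259081 + 50176} - 360353\right) \left(276188 + \left(152881 - 92017\right)\right)} = \frac{1}{-975350 + \left(\sqrt{309257} - 360353\right) \left(276188 + 60864\right)} = \frac{1}{-975350 + \left(-360353 + \sqrt{309257}\right) 337052} = \frac{1}{-975350 - \left(121457699356 - 337052 \sqrt{309257}\right)} = \frac{1}{-121458674706 + 337052 \sqrt{309257}}$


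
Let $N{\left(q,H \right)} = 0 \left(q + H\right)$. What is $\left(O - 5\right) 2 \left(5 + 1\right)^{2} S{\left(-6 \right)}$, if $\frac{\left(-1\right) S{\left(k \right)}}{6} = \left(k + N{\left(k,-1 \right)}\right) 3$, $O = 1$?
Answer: $-31104$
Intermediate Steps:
$N{\left(q,H \right)} = 0$ ($N{\left(q,H \right)} = 0 \left(H + q\right) = 0$)
$S{\left(k \right)} = - 18 k$ ($S{\left(k \right)} = - 6 \left(k + 0\right) 3 = - 6 k 3 = - 6 \cdot 3 k = - 18 k$)
$\left(O - 5\right) 2 \left(5 + 1\right)^{2} S{\left(-6 \right)} = \left(1 - 5\right) 2 \left(5 + 1\right)^{2} \left(\left(-18\right) \left(-6\right)\right) = \left(-4\right) 2 \cdot 6^{2} \cdot 108 = \left(-8\right) 36 \cdot 108 = \left(-288\right) 108 = -31104$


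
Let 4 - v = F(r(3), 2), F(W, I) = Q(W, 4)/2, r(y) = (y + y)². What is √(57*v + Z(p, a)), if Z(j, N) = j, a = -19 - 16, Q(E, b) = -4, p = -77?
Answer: √265 ≈ 16.279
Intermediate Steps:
r(y) = 4*y² (r(y) = (2*y)² = 4*y²)
a = -35
F(W, I) = -2 (F(W, I) = -4/2 = -4*½ = -2)
v = 6 (v = 4 - 1*(-2) = 4 + 2 = 6)
√(57*v + Z(p, a)) = √(57*6 - 77) = √(342 - 77) = √265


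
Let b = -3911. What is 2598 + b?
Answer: -1313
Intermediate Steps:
2598 + b = 2598 - 3911 = -1313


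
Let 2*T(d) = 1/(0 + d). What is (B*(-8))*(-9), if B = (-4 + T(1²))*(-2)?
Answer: 504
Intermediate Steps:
T(d) = 1/(2*d) (T(d) = 1/(2*(0 + d)) = 1/(2*d))
B = 7 (B = (-4 + 1/(2*(1²)))*(-2) = (-4 + (½)/1)*(-2) = (-4 + (½)*1)*(-2) = (-4 + ½)*(-2) = -7/2*(-2) = 7)
(B*(-8))*(-9) = (7*(-8))*(-9) = -56*(-9) = 504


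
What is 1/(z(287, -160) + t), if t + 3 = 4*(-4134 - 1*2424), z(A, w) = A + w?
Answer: -1/26108 ≈ -3.8302e-5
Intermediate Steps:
t = -26235 (t = -3 + 4*(-4134 - 1*2424) = -3 + 4*(-4134 - 2424) = -3 + 4*(-6558) = -3 - 26232 = -26235)
1/(z(287, -160) + t) = 1/((287 - 160) - 26235) = 1/(127 - 26235) = 1/(-26108) = -1/26108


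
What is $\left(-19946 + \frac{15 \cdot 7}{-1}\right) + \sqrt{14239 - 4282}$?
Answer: $-20051 + \sqrt{9957} \approx -19951.0$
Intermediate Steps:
$\left(-19946 + \frac{15 \cdot 7}{-1}\right) + \sqrt{14239 - 4282} = \left(-19946 + 105 \left(-1\right)\right) + \sqrt{9957} = \left(-19946 - 105\right) + \sqrt{9957} = -20051 + \sqrt{9957}$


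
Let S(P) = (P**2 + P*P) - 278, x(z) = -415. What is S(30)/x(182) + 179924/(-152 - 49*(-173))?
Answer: 12399562/690975 ≈ 17.945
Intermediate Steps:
S(P) = -278 + 2*P**2 (S(P) = (P**2 + P**2) - 278 = 2*P**2 - 278 = -278 + 2*P**2)
S(30)/x(182) + 179924/(-152 - 49*(-173)) = (-278 + 2*30**2)/(-415) + 179924/(-152 - 49*(-173)) = (-278 + 2*900)*(-1/415) + 179924/(-152 + 8477) = (-278 + 1800)*(-1/415) + 179924/8325 = 1522*(-1/415) + 179924*(1/8325) = -1522/415 + 179924/8325 = 12399562/690975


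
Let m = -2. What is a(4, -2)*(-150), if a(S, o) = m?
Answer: 300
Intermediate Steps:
a(S, o) = -2
a(4, -2)*(-150) = -2*(-150) = 300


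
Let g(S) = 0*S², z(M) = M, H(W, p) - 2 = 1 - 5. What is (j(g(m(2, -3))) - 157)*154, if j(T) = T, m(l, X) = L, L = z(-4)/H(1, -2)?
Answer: -24178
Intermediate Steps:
H(W, p) = -2 (H(W, p) = 2 + (1 - 5) = 2 - 4 = -2)
L = 2 (L = -4/(-2) = -4*(-½) = 2)
m(l, X) = 2
g(S) = 0
(j(g(m(2, -3))) - 157)*154 = (0 - 157)*154 = -157*154 = -24178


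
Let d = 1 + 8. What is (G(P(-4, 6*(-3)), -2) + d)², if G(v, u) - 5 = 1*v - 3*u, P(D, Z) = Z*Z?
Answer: 118336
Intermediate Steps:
P(D, Z) = Z²
d = 9
G(v, u) = 5 + v - 3*u (G(v, u) = 5 + (1*v - 3*u) = 5 + (v - 3*u) = 5 + v - 3*u)
(G(P(-4, 6*(-3)), -2) + d)² = ((5 + (6*(-3))² - 3*(-2)) + 9)² = ((5 + (-18)² + 6) + 9)² = ((5 + 324 + 6) + 9)² = (335 + 9)² = 344² = 118336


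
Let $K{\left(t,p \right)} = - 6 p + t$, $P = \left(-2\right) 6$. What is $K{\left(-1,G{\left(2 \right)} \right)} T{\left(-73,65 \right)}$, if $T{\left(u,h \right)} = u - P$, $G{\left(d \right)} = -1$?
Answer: $-305$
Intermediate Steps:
$P = -12$
$K{\left(t,p \right)} = t - 6 p$
$T{\left(u,h \right)} = 12 + u$ ($T{\left(u,h \right)} = u - -12 = u + 12 = 12 + u$)
$K{\left(-1,G{\left(2 \right)} \right)} T{\left(-73,65 \right)} = \left(-1 - -6\right) \left(12 - 73\right) = \left(-1 + 6\right) \left(-61\right) = 5 \left(-61\right) = -305$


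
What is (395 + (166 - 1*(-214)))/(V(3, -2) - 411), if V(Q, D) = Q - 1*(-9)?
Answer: -775/399 ≈ -1.9424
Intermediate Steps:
V(Q, D) = 9 + Q (V(Q, D) = Q + 9 = 9 + Q)
(395 + (166 - 1*(-214)))/(V(3, -2) - 411) = (395 + (166 - 1*(-214)))/((9 + 3) - 411) = (395 + (166 + 214))/(12 - 411) = (395 + 380)/(-399) = 775*(-1/399) = -775/399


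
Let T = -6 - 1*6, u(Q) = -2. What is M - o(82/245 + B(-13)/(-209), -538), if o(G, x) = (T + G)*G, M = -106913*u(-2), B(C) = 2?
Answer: 560651466071826/2621952025 ≈ 2.1383e+5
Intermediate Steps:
T = -12 (T = -6 - 6 = -12)
M = 213826 (M = -106913*(-2) = 213826)
o(G, x) = G*(-12 + G) (o(G, x) = (-12 + G)*G = G*(-12 + G))
M - o(82/245 + B(-13)/(-209), -538) = 213826 - (82/245 + 2/(-209))*(-12 + (82/245 + 2/(-209))) = 213826 - (82*(1/245) + 2*(-1/209))*(-12 + (82*(1/245) + 2*(-1/209))) = 213826 - (82/245 - 2/209)*(-12 + (82/245 - 2/209)) = 213826 - 16648*(-12 + 16648/51205)/51205 = 213826 - 16648*(-597812)/(51205*51205) = 213826 - 1*(-9952374176/2621952025) = 213826 + 9952374176/2621952025 = 560651466071826/2621952025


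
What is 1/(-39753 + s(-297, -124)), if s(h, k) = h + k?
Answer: -1/40174 ≈ -2.4892e-5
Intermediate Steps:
1/(-39753 + s(-297, -124)) = 1/(-39753 + (-297 - 124)) = 1/(-39753 - 421) = 1/(-40174) = -1/40174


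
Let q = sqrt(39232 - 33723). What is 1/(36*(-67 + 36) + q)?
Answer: -1116/1239947 - sqrt(5509)/1239947 ≈ -0.00095990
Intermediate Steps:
q = sqrt(5509) ≈ 74.223
1/(36*(-67 + 36) + q) = 1/(36*(-67 + 36) + sqrt(5509)) = 1/(36*(-31) + sqrt(5509)) = 1/(-1116 + sqrt(5509))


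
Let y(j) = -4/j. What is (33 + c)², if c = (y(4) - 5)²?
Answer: 4761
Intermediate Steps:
c = 36 (c = (-4/4 - 5)² = (-4*¼ - 5)² = (-1 - 5)² = (-6)² = 36)
(33 + c)² = (33 + 36)² = 69² = 4761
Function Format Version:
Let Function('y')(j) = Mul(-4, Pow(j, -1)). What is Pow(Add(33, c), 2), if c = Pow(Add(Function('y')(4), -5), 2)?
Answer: 4761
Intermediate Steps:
c = 36 (c = Pow(Add(Mul(-4, Pow(4, -1)), -5), 2) = Pow(Add(Mul(-4, Rational(1, 4)), -5), 2) = Pow(Add(-1, -5), 2) = Pow(-6, 2) = 36)
Pow(Add(33, c), 2) = Pow(Add(33, 36), 2) = Pow(69, 2) = 4761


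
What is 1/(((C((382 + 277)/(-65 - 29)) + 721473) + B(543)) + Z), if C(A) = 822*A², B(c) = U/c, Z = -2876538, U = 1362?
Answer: -799658/1691006364127 ≈ -4.7289e-7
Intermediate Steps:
B(c) = 1362/c
1/(((C((382 + 277)/(-65 - 29)) + 721473) + B(543)) + Z) = 1/(((822*((382 + 277)/(-65 - 29))² + 721473) + 1362/543) - 2876538) = 1/(((822*(659/(-94))² + 721473) + 1362*(1/543)) - 2876538) = 1/(((822*(659*(-1/94))² + 721473) + 454/181) - 2876538) = 1/(((822*(-659/94)² + 721473) + 454/181) - 2876538) = 1/(((822*(434281/8836) + 721473) + 454/181) - 2876538) = 1/(((178489491/4418 + 721473) + 454/181) - 2876538) = 1/((3365957205/4418 + 454/181) - 2876538) = 1/(609240259877/799658 - 2876538) = 1/(-1691006364127/799658) = -799658/1691006364127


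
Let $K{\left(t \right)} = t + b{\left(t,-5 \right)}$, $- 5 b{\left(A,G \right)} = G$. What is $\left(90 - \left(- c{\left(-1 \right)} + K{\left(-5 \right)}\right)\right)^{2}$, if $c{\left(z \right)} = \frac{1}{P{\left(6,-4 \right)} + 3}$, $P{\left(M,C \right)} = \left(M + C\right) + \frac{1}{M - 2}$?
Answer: $\frac{3912484}{441} \approx 8871.8$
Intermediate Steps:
$b{\left(A,G \right)} = - \frac{G}{5}$
$P{\left(M,C \right)} = C + M + \frac{1}{-2 + M}$ ($P{\left(M,C \right)} = \left(C + M\right) + \frac{1}{-2 + M} = C + M + \frac{1}{-2 + M}$)
$K{\left(t \right)} = 1 + t$ ($K{\left(t \right)} = t - -1 = t + 1 = 1 + t$)
$c{\left(z \right)} = \frac{4}{21}$ ($c{\left(z \right)} = \frac{1}{\frac{1 + 6^{2} - -8 - 12 - 24}{-2 + 6} + 3} = \frac{1}{\frac{1 + 36 + 8 - 12 - 24}{4} + 3} = \frac{1}{\frac{1}{4} \cdot 9 + 3} = \frac{1}{\frac{9}{4} + 3} = \frac{1}{\frac{21}{4}} = \frac{4}{21}$)
$\left(90 - \left(- c{\left(-1 \right)} + K{\left(-5 \right)}\right)\right)^{2} = \left(90 + \left(\frac{4}{21} - \left(1 - 5\right)\right)\right)^{2} = \left(90 + \left(\frac{4}{21} - -4\right)\right)^{2} = \left(90 + \left(\frac{4}{21} + 4\right)\right)^{2} = \left(90 + \frac{88}{21}\right)^{2} = \left(\frac{1978}{21}\right)^{2} = \frac{3912484}{441}$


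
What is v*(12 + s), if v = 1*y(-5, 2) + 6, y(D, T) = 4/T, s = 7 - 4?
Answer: 120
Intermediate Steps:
s = 3
v = 8 (v = 1*(4/2) + 6 = 1*(4*(½)) + 6 = 1*2 + 6 = 2 + 6 = 8)
v*(12 + s) = 8*(12 + 3) = 8*15 = 120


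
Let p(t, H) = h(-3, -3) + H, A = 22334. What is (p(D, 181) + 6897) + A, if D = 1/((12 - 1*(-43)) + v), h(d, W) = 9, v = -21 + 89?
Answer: 29421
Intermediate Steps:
v = 68
D = 1/123 (D = 1/((12 - 1*(-43)) + 68) = 1/((12 + 43) + 68) = 1/(55 + 68) = 1/123 ≈ 0.0081301)
p(t, H) = 9 + H
(p(D, 181) + 6897) + A = ((9 + 181) + 6897) + 22334 = (190 + 6897) + 22334 = 7087 + 22334 = 29421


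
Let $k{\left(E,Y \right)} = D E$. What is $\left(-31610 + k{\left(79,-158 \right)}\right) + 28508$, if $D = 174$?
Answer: $10644$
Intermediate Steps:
$k{\left(E,Y \right)} = 174 E$
$\left(-31610 + k{\left(79,-158 \right)}\right) + 28508 = \left(-31610 + 174 \cdot 79\right) + 28508 = \left(-31610 + 13746\right) + 28508 = -17864 + 28508 = 10644$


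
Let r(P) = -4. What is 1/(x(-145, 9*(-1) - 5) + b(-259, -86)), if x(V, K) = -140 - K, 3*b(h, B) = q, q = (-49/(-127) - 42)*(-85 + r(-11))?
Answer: 381/422359 ≈ 0.00090208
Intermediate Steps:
q = 470365/127 (q = (-49/(-127) - 42)*(-85 - 4) = (-49*(-1/127) - 42)*(-89) = (49/127 - 42)*(-89) = -5285/127*(-89) = 470365/127 ≈ 3703.7)
b(h, B) = 470365/381 (b(h, B) = (⅓)*(470365/127) = 470365/381)
1/(x(-145, 9*(-1) - 5) + b(-259, -86)) = 1/((-140 - (9*(-1) - 5)) + 470365/381) = 1/((-140 - (-9 - 5)) + 470365/381) = 1/((-140 - 1*(-14)) + 470365/381) = 1/((-140 + 14) + 470365/381) = 1/(-126 + 470365/381) = 1/(422359/381) = 381/422359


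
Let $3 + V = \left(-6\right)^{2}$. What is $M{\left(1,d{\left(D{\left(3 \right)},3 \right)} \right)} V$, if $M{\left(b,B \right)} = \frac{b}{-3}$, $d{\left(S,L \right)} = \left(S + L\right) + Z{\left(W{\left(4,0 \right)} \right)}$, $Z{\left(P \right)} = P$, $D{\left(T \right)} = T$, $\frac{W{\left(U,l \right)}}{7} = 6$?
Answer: $-11$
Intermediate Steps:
$W{\left(U,l \right)} = 42$ ($W{\left(U,l \right)} = 7 \cdot 6 = 42$)
$d{\left(S,L \right)} = 42 + L + S$ ($d{\left(S,L \right)} = \left(S + L\right) + 42 = \left(L + S\right) + 42 = 42 + L + S$)
$V = 33$ ($V = -3 + \left(-6\right)^{2} = -3 + 36 = 33$)
$M{\left(b,B \right)} = - \frac{b}{3}$ ($M{\left(b,B \right)} = b \left(- \frac{1}{3}\right) = - \frac{b}{3}$)
$M{\left(1,d{\left(D{\left(3 \right)},3 \right)} \right)} V = \left(- \frac{1}{3}\right) 1 \cdot 33 = \left(- \frac{1}{3}\right) 33 = -11$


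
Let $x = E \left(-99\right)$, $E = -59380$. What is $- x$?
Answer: $-5878620$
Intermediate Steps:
$x = 5878620$ ($x = \left(-59380\right) \left(-99\right) = 5878620$)
$- x = \left(-1\right) 5878620 = -5878620$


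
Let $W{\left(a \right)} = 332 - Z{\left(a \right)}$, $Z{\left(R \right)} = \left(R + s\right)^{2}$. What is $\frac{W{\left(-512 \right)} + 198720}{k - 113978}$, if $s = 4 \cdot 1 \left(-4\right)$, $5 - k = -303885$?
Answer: $- \frac{19933}{47478} \approx -0.41984$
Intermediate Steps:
$k = 303890$ ($k = 5 - -303885 = 5 + 303885 = 303890$)
$s = -16$ ($s = 4 \left(-4\right) = -16$)
$Z{\left(R \right)} = \left(-16 + R\right)^{2}$ ($Z{\left(R \right)} = \left(R - 16\right)^{2} = \left(-16 + R\right)^{2}$)
$W{\left(a \right)} = 332 - \left(-16 + a\right)^{2}$
$\frac{W{\left(-512 \right)} + 198720}{k - 113978} = \frac{\left(332 - \left(-16 - 512\right)^{2}\right) + 198720}{303890 - 113978} = \frac{\left(332 - \left(-528\right)^{2}\right) + 198720}{189912} = \left(\left(332 - 278784\right) + 198720\right) \frac{1}{189912} = \left(-278452 + 198720\right) \frac{1}{189912} = \left(-79732\right) \frac{1}{189912} = - \frac{19933}{47478}$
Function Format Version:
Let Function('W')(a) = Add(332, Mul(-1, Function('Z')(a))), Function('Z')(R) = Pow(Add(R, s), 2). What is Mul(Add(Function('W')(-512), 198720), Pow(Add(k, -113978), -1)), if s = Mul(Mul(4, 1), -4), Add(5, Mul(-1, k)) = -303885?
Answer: Rational(-19933, 47478) ≈ -0.41984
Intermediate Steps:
k = 303890 (k = Add(5, Mul(-1, -303885)) = Add(5, 303885) = 303890)
s = -16 (s = Mul(4, -4) = -16)
Function('Z')(R) = Pow(Add(-16, R), 2) (Function('Z')(R) = Pow(Add(R, -16), 2) = Pow(Add(-16, R), 2))
Function('W')(a) = Add(332, Mul(-1, Pow(Add(-16, a), 2)))
Mul(Add(Function('W')(-512), 198720), Pow(Add(k, -113978), -1)) = Mul(Add(Add(332, Mul(-1, Pow(Add(-16, -512), 2))), 198720), Pow(Add(303890, -113978), -1)) = Mul(Add(Add(332, Mul(-1, Pow(-528, 2))), 198720), Pow(189912, -1)) = Mul(Add(Add(332, Mul(-1, 278784)), 198720), Rational(1, 189912)) = Mul(Add(Add(332, -278784), 198720), Rational(1, 189912)) = Mul(Add(-278452, 198720), Rational(1, 189912)) = Mul(-79732, Rational(1, 189912)) = Rational(-19933, 47478)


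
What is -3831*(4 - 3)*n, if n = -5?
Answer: 19155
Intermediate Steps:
-3831*(4 - 3)*n = -3831*(4 - 3)*(-5) = -3831*(-5) = 19155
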